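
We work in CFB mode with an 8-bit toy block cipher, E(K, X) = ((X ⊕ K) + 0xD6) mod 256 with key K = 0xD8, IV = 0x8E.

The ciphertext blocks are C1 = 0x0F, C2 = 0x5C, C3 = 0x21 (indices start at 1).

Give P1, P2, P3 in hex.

P1 = 0x23, P2 = 0xF1, P3 = 0x7B

CFB decryption: P_i = C_i ⊕ E(K, C_{i−1}), with C_{0} = IV.
P1: E(K, 0x8E) = 0x2C; 0x0F ⊕ 0x2C = 0x23.
P2: E(K, 0x0F) = 0xAD; 0x5C ⊕ 0xAD = 0xF1.
P3: E(K, 0x5C) = 0x5A; 0x21 ⊕ 0x5A = 0x7B.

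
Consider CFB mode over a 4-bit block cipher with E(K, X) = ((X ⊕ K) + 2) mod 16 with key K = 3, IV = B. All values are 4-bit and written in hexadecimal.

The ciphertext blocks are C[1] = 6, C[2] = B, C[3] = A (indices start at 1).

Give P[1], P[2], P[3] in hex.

P[1] = C, P[2] = C, P[3] = 0

CFB decryption: P_i = C_i ⊕ E(K, C_{i−1}), with C_{0} = IV.
P[1]: E(K, B) = A; 6 ⊕ A = C.
P[2]: E(K, 6) = 7; B ⊕ 7 = C.
P[3]: E(K, B) = A; A ⊕ A = 0.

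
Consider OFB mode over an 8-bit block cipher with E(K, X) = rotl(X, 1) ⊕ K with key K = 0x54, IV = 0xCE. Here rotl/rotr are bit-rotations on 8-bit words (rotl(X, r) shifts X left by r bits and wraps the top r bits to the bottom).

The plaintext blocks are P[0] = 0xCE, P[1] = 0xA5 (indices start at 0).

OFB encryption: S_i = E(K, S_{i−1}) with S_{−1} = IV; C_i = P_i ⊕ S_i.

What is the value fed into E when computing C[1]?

C[0]: S = E(K, 0xCE) = 0xC9; 0xCE ⊕ 0xC9 = 0x07.
C[1]: S = E(K, 0xC9) = 0xC7; 0xA5 ⊕ 0xC7 = 0x62.
So the input to E for block [1] is 0xC9.

0xC9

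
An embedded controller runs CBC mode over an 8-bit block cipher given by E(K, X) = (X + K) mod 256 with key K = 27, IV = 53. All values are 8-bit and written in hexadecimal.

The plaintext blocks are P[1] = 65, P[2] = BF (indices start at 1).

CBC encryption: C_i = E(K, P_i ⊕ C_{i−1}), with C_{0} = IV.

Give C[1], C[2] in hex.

C[1] = 5D, C[2] = 09

C[1]: P[1] ⊕ 53 = 36; E(K, 36) = 5D.
C[2]: P[2] ⊕ 5D = E2; E(K, E2) = 09.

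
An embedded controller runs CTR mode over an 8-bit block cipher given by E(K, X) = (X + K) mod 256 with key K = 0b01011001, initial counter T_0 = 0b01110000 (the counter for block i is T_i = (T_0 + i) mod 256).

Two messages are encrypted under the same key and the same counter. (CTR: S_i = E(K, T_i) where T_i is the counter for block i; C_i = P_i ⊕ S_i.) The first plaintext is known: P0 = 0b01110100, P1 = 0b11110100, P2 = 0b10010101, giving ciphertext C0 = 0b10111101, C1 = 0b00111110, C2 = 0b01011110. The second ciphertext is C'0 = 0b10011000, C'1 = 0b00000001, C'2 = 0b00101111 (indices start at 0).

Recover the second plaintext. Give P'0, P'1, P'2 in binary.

P'0 = 0b01010001, P'1 = 0b11001011, P'2 = 0b11100100

In CTR with a reused counter, both messages share the same keystream S_i, so C_i ⊕ C'_i = P_i ⊕ P'_i and thus P'_i = P_i ⊕ C_i ⊕ C'_i.
P'0: 0b01110100 ⊕ 0b10111101 ⊕ 0b10011000 = 0b01010001.
P'1: 0b11110100 ⊕ 0b00111110 ⊕ 0b00000001 = 0b11001011.
P'2: 0b10010101 ⊕ 0b01011110 ⊕ 0b00101111 = 0b11100100.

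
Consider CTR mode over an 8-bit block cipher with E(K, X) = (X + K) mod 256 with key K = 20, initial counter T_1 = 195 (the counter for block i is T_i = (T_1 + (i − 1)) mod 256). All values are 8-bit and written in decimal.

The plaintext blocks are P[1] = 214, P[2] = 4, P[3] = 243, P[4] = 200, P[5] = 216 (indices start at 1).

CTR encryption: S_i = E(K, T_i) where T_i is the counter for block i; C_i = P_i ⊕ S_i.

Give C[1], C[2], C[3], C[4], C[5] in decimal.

C[1]: T = 195, S = E(K, T) = 215; 214 ⊕ 215 = 1.
C[2]: T = 196, S = E(K, T) = 216; 4 ⊕ 216 = 220.
C[3]: T = 197, S = E(K, T) = 217; 243 ⊕ 217 = 42.
C[4]: T = 198, S = E(K, T) = 218; 200 ⊕ 218 = 18.
C[5]: T = 199, S = E(K, T) = 219; 216 ⊕ 219 = 3.

C[1] = 1, C[2] = 220, C[3] = 42, C[4] = 18, C[5] = 3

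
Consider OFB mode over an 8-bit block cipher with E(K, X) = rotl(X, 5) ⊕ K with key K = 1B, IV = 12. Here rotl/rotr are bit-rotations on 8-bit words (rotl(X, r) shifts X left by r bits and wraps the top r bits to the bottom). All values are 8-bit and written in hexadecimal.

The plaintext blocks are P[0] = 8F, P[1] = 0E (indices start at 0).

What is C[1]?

C[1] = 3E

OFB encryption: S_i = E(K, S_{i−1}) with S_{−1} = IV; C_i = P_i ⊕ S_i.
C[0]: S = E(K, 12) = 59; 8F ⊕ 59 = D6.
C[1]: S = E(K, 59) = 30; 0E ⊕ 30 = 3E.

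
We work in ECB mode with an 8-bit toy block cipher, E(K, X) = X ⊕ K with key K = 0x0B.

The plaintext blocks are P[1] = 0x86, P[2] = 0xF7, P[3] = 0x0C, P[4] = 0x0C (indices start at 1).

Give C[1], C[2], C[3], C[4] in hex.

C[1] = 0x8D, C[2] = 0xFC, C[3] = 0x07, C[4] = 0x07

ECB encryption: C_i = E(K, P_i).
C[1]: E(K, 0x86) = 0x8D.
C[2]: E(K, 0xF7) = 0xFC.
C[3]: E(K, 0x0C) = 0x07.
C[4]: E(K, 0x0C) = 0x07.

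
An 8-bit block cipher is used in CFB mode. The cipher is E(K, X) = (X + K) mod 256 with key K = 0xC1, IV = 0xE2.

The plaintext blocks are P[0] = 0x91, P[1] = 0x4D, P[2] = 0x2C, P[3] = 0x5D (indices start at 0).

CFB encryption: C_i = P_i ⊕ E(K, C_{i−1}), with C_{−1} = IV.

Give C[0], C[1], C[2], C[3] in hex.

C[0]: E(K, 0xE2) = 0xA3; 0x91 ⊕ 0xA3 = 0x32.
C[1]: E(K, 0x32) = 0xF3; 0x4D ⊕ 0xF3 = 0xBE.
C[2]: E(K, 0xBE) = 0x7F; 0x2C ⊕ 0x7F = 0x53.
C[3]: E(K, 0x53) = 0x14; 0x5D ⊕ 0x14 = 0x49.

C[0] = 0x32, C[1] = 0xBE, C[2] = 0x53, C[3] = 0x49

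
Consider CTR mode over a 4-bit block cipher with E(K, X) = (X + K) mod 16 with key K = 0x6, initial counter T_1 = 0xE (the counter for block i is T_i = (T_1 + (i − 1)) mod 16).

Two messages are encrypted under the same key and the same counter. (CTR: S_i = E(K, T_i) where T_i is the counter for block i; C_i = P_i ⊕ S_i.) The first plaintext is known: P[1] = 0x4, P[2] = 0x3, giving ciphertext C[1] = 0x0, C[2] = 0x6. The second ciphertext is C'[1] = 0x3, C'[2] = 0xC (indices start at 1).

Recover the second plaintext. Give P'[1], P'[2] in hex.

In CTR with a reused counter, both messages share the same keystream S_i, so C_i ⊕ C'_i = P_i ⊕ P'_i and thus P'_i = P_i ⊕ C_i ⊕ C'_i.
P'[1]: 0x4 ⊕ 0x0 ⊕ 0x3 = 0x7.
P'[2]: 0x3 ⊕ 0x6 ⊕ 0xC = 0x9.

P'[1] = 0x7, P'[2] = 0x9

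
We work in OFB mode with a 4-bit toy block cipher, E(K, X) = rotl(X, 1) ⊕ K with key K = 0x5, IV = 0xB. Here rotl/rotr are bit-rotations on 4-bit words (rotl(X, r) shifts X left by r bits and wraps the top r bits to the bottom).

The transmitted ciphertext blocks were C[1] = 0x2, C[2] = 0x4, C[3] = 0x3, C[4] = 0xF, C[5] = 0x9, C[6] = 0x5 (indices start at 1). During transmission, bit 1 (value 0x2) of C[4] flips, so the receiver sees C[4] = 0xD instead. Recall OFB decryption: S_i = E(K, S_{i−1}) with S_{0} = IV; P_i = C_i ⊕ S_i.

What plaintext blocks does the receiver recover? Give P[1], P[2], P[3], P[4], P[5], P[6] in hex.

Only C[4] changed, to 0xD. In OFB, a change in C_i flips the same bit in P_i only; the keystream is unaffected. Decrypting the received ciphertext:
P[1]: S = E(K, 0xB) = 0x2; 0x2 ⊕ 0x2 = 0x0.
P[2]: S = E(K, 0x2) = 0x1; 0x4 ⊕ 0x1 = 0x5.
P[3]: S = E(K, 0x1) = 0x7; 0x3 ⊕ 0x7 = 0x4.
P[4]: S = E(K, 0x7) = 0xB; 0xD ⊕ 0xB = 0x6.
P[5]: S = E(K, 0xB) = 0x2; 0x9 ⊕ 0x2 = 0xB.
P[6]: S = E(K, 0x2) = 0x1; 0x5 ⊕ 0x1 = 0x4.
Blocks that differ from the original plaintext: P[4].

P[1] = 0x0, P[2] = 0x5, P[3] = 0x4, P[4] = 0x6, P[5] = 0xB, P[6] = 0x4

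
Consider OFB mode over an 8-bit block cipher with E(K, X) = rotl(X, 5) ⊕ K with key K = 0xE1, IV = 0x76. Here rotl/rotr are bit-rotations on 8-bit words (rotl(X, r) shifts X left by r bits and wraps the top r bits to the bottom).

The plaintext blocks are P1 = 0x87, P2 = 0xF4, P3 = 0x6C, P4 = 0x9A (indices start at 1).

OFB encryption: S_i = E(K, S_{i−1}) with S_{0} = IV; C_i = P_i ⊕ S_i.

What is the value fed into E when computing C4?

C1: S = E(K, 0x76) = 0x2F; 0x87 ⊕ 0x2F = 0xA8.
C2: S = E(K, 0x2F) = 0x04; 0xF4 ⊕ 0x04 = 0xF0.
C3: S = E(K, 0x04) = 0x61; 0x6C ⊕ 0x61 = 0x0D.
C4: S = E(K, 0x61) = 0xCD; 0x9A ⊕ 0xCD = 0x57.
So the input to E for block 4 is 0x61.

0x61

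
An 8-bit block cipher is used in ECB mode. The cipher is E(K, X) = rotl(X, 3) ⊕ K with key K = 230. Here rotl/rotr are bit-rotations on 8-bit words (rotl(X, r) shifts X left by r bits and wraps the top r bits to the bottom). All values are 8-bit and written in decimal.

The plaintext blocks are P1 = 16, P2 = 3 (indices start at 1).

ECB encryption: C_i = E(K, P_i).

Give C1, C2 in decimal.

C1 = 102, C2 = 254

C1: E(K, 16) = 102.
C2: E(K, 3) = 254.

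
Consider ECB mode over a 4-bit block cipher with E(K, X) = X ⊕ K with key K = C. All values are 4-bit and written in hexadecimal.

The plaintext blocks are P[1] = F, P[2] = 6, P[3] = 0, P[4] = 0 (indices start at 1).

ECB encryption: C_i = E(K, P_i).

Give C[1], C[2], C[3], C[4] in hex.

C[1]: E(K, F) = 3.
C[2]: E(K, 6) = A.
C[3]: E(K, 0) = C.
C[4]: E(K, 0) = C.

C[1] = 3, C[2] = A, C[3] = C, C[4] = C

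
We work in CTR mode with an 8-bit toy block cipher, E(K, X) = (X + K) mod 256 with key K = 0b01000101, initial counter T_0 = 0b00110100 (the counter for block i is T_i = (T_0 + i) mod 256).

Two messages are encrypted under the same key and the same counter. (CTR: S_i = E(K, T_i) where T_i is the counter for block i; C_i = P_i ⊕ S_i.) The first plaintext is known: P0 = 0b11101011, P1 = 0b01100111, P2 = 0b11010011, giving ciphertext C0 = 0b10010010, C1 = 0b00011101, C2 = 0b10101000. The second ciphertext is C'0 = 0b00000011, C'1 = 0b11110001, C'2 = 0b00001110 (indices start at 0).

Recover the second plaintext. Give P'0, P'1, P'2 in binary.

In CTR with a reused counter, both messages share the same keystream S_i, so C_i ⊕ C'_i = P_i ⊕ P'_i and thus P'_i = P_i ⊕ C_i ⊕ C'_i.
P'0: 0b11101011 ⊕ 0b10010010 ⊕ 0b00000011 = 0b01111010.
P'1: 0b01100111 ⊕ 0b00011101 ⊕ 0b11110001 = 0b10001011.
P'2: 0b11010011 ⊕ 0b10101000 ⊕ 0b00001110 = 0b01110101.

P'0 = 0b01111010, P'1 = 0b10001011, P'2 = 0b01110101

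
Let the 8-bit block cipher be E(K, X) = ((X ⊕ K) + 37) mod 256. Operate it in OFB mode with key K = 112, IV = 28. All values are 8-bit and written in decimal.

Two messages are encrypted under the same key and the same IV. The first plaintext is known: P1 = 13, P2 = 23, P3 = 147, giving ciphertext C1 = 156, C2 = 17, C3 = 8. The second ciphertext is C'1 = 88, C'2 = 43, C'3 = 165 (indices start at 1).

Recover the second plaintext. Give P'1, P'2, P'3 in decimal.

P'1 = 201, P'2 = 45, P'3 = 62

In OFB with a reused IV, both messages share the same keystream S_i, so C_i ⊕ C'_i = P_i ⊕ P'_i and thus P'_i = P_i ⊕ C_i ⊕ C'_i.
P'1: 13 ⊕ 156 ⊕ 88 = 201.
P'2: 23 ⊕ 17 ⊕ 43 = 45.
P'3: 147 ⊕ 8 ⊕ 165 = 62.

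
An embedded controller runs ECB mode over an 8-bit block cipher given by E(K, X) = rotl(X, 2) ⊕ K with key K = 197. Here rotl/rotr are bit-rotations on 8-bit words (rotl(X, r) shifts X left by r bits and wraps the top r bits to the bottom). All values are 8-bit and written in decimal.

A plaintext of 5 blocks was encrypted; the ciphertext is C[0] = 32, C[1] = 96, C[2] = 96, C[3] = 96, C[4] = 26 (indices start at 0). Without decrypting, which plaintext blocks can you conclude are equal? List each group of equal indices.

P[1] = P[2] = P[3]

ECB encrypts each block independently with the same key, so equal ciphertext blocks imply equal plaintext blocks.
C[1] = C[2] = C[3] = 96, so P[1] = P[2] = P[3].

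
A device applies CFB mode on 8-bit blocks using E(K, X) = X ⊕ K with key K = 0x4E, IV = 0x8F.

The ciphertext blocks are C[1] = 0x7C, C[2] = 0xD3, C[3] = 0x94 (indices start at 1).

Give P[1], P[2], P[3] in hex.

P[1] = 0xBD, P[2] = 0xE1, P[3] = 0x09

CFB decryption: P_i = C_i ⊕ E(K, C_{i−1}), with C_{0} = IV.
P[1]: E(K, 0x8F) = 0xC1; 0x7C ⊕ 0xC1 = 0xBD.
P[2]: E(K, 0x7C) = 0x32; 0xD3 ⊕ 0x32 = 0xE1.
P[3]: E(K, 0xD3) = 0x9D; 0x94 ⊕ 0x9D = 0x09.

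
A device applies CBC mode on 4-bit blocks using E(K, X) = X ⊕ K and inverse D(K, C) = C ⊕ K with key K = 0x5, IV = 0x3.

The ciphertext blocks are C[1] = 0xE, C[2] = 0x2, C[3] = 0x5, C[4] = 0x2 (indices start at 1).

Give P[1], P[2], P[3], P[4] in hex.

CBC decryption: P_i = D(K, C_i) ⊕ C_{i−1}, with C_{0} = IV.
P[1]: D(K, 0xE) = 0xB; 0xB ⊕ 0x3 = 0x8.
P[2]: D(K, 0x2) = 0x7; 0x7 ⊕ 0xE = 0x9.
P[3]: D(K, 0x5) = 0x0; 0x0 ⊕ 0x2 = 0x2.
P[4]: D(K, 0x2) = 0x7; 0x7 ⊕ 0x5 = 0x2.

P[1] = 0x8, P[2] = 0x9, P[3] = 0x2, P[4] = 0x2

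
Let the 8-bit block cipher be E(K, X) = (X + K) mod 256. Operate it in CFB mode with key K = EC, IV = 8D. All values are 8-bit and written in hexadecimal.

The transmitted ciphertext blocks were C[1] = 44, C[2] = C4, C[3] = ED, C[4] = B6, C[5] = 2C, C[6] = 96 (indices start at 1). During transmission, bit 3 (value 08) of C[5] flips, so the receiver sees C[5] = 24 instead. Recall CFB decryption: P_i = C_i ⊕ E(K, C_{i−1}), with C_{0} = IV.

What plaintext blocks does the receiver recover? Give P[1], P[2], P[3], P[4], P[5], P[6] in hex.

Only C[5] changed, to 24. In CFB, a change in C_i flips the same bit in P_i and garbles P_{i+1}. Decrypting the received ciphertext:
P[1]: E(K, 8D) = 79; 44 ⊕ 79 = 3D.
P[2]: E(K, 44) = 30; C4 ⊕ 30 = F4.
P[3]: E(K, C4) = B0; ED ⊕ B0 = 5D.
P[4]: E(K, ED) = D9; B6 ⊕ D9 = 6F.
P[5]: E(K, B6) = A2; 24 ⊕ A2 = 86.
P[6]: E(K, 24) = 10; 96 ⊕ 10 = 86.
Blocks that differ from the original plaintext: P[5], P[6].

P[1] = 3D, P[2] = F4, P[3] = 5D, P[4] = 6F, P[5] = 86, P[6] = 86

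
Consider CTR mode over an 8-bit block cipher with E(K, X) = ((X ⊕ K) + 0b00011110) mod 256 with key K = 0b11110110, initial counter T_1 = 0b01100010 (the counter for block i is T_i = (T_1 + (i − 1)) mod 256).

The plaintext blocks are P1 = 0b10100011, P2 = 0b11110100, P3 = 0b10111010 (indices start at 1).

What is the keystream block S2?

CTR encryption: S_i = E(K, T_i) where T_i is the counter for block i; C_i = P_i ⊕ S_i.
C1: T = 0b01100010, S = E(K, T) = 0b10110010; 0b10100011 ⊕ 0b10110010 = 0b00010001.
C2: T = 0b01100011, S = E(K, T) = 0b10110011; 0b11110100 ⊕ 0b10110011 = 0b01000111.
So S2 = 0b10110011.

0b10110011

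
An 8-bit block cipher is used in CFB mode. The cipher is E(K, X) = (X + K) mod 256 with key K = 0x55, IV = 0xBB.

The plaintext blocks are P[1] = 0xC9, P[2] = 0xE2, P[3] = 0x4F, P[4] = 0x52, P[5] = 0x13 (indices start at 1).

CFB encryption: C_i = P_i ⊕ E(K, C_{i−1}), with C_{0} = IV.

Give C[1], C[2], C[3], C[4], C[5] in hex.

C[1]: E(K, 0xBB) = 0x10; 0xC9 ⊕ 0x10 = 0xD9.
C[2]: E(K, 0xD9) = 0x2E; 0xE2 ⊕ 0x2E = 0xCC.
C[3]: E(K, 0xCC) = 0x21; 0x4F ⊕ 0x21 = 0x6E.
C[4]: E(K, 0x6E) = 0xC3; 0x52 ⊕ 0xC3 = 0x91.
C[5]: E(K, 0x91) = 0xE6; 0x13 ⊕ 0xE6 = 0xF5.

C[1] = 0xD9, C[2] = 0xCC, C[3] = 0x6E, C[4] = 0x91, C[5] = 0xF5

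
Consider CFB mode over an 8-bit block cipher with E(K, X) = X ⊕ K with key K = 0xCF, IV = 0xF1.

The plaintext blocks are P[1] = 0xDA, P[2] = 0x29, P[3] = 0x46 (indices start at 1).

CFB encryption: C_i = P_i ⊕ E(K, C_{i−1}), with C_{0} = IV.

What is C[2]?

C[2] = 0x02

C[1]: E(K, 0xF1) = 0x3E; 0xDA ⊕ 0x3E = 0xE4.
C[2]: E(K, 0xE4) = 0x2B; 0x29 ⊕ 0x2B = 0x02.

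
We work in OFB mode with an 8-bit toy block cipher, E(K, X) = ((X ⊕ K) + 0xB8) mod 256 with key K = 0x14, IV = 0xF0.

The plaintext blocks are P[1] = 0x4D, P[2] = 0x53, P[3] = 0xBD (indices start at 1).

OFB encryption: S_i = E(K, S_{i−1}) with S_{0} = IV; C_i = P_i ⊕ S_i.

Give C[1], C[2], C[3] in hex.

C[1]: S = E(K, 0xF0) = 0x9C; 0x4D ⊕ 0x9C = 0xD1.
C[2]: S = E(K, 0x9C) = 0x40; 0x53 ⊕ 0x40 = 0x13.
C[3]: S = E(K, 0x40) = 0x0C; 0xBD ⊕ 0x0C = 0xB1.

C[1] = 0xD1, C[2] = 0x13, C[3] = 0xB1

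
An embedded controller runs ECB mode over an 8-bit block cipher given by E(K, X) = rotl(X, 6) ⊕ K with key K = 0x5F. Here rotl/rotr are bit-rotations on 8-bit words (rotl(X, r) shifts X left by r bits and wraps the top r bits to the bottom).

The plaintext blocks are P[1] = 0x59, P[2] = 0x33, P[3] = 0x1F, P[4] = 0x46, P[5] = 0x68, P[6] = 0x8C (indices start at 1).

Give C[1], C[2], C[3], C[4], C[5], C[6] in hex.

ECB encryption: C_i = E(K, P_i).
C[1]: E(K, 0x59) = 0x09.
C[2]: E(K, 0x33) = 0x93.
C[3]: E(K, 0x1F) = 0x98.
C[4]: E(K, 0x46) = 0xCE.
C[5]: E(K, 0x68) = 0x45.
C[6]: E(K, 0x8C) = 0x7C.

C[1] = 0x09, C[2] = 0x93, C[3] = 0x98, C[4] = 0xCE, C[5] = 0x45, C[6] = 0x7C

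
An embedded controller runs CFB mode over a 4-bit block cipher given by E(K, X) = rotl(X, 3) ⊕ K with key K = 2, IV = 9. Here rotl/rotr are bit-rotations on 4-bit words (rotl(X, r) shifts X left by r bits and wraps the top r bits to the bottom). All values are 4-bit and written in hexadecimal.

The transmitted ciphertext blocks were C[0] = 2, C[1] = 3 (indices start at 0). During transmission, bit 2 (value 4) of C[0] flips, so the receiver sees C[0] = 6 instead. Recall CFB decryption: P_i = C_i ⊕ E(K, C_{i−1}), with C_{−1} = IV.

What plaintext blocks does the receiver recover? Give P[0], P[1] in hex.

P[0] = 8, P[1] = 2

Only C[0] changed, to 6. In CFB, a change in C_i flips the same bit in P_i and garbles P_{i+1}. Decrypting the received ciphertext:
P[0]: E(K, 9) = E; 6 ⊕ E = 8.
P[1]: E(K, 6) = 1; 3 ⊕ 1 = 2.
Blocks that differ from the original plaintext: P[0], P[1].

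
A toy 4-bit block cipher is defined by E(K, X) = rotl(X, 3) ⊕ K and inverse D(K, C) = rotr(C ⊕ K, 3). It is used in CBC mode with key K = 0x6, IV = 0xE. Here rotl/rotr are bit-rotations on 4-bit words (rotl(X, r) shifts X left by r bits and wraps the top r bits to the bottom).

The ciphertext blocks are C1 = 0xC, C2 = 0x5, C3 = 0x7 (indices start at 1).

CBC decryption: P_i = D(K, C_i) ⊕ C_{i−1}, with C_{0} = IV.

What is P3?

P3: D(K, 0x7) = 0x2; 0x2 ⊕ 0x5 = 0x7.

P3 = 0x7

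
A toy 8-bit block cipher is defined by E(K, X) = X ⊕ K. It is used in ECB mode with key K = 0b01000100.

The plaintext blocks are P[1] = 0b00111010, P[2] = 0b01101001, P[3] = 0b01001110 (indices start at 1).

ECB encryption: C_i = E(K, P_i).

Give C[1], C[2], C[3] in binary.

C[1]: E(K, 0b00111010) = 0b01111110.
C[2]: E(K, 0b01101001) = 0b00101101.
C[3]: E(K, 0b01001110) = 0b00001010.

C[1] = 0b01111110, C[2] = 0b00101101, C[3] = 0b00001010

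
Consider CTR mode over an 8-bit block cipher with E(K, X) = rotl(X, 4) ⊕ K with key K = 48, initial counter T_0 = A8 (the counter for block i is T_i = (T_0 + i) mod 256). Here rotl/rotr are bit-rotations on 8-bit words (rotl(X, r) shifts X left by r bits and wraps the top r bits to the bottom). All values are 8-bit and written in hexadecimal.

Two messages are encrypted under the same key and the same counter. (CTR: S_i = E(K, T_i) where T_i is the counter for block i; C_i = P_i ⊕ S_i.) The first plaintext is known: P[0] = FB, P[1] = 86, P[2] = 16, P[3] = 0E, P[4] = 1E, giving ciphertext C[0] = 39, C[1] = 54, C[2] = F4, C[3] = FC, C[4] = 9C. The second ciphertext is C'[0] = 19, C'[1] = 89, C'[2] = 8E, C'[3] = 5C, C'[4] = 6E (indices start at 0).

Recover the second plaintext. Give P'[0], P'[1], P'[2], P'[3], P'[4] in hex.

In CTR with a reused counter, both messages share the same keystream S_i, so C_i ⊕ C'_i = P_i ⊕ P'_i and thus P'_i = P_i ⊕ C_i ⊕ C'_i.
P'[0]: FB ⊕ 39 ⊕ 19 = DB.
P'[1]: 86 ⊕ 54 ⊕ 89 = 5B.
P'[2]: 16 ⊕ F4 ⊕ 8E = 6C.
P'[3]: 0E ⊕ FC ⊕ 5C = AE.
P'[4]: 1E ⊕ 9C ⊕ 6E = EC.

P'[0] = DB, P'[1] = 5B, P'[2] = 6C, P'[3] = AE, P'[4] = EC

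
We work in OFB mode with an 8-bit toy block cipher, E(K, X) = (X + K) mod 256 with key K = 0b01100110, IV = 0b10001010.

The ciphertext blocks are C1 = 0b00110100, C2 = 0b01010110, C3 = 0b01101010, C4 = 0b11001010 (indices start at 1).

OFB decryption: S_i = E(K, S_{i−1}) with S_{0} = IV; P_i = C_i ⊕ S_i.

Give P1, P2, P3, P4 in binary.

P1: S = E(K, 0b10001010) = 0b11110000; 0b00110100 ⊕ 0b11110000 = 0b11000100.
P2: S = E(K, 0b11110000) = 0b01010110; 0b01010110 ⊕ 0b01010110 = 0b00000000.
P3: S = E(K, 0b01010110) = 0b10111100; 0b01101010 ⊕ 0b10111100 = 0b11010110.
P4: S = E(K, 0b10111100) = 0b00100010; 0b11001010 ⊕ 0b00100010 = 0b11101000.

P1 = 0b11000100, P2 = 0b00000000, P3 = 0b11010110, P4 = 0b11101000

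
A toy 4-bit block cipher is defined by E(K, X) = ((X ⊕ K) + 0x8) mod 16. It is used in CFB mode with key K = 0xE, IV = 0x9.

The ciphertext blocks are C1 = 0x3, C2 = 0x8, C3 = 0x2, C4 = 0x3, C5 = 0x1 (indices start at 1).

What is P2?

CFB decryption: P_i = C_i ⊕ E(K, C_{i−1}), with C_{0} = IV.
P2: E(K, 0x3) = 0x5; 0x8 ⊕ 0x5 = 0xD.

P2 = 0xD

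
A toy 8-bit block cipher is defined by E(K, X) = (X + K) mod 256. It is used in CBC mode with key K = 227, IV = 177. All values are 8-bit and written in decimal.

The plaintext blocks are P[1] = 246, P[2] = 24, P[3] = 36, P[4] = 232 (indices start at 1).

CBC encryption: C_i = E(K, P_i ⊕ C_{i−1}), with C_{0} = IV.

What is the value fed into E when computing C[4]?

C[1]: P[1] ⊕ 177 = 71; E(K, 71) = 42.
C[2]: P[2] ⊕ 42 = 50; E(K, 50) = 21.
C[3]: P[3] ⊕ 21 = 49; E(K, 49) = 20.
C[4]: P[4] ⊕ 20 = 252; E(K, 252) = 223.
So the input to E for block [4] is 252.

252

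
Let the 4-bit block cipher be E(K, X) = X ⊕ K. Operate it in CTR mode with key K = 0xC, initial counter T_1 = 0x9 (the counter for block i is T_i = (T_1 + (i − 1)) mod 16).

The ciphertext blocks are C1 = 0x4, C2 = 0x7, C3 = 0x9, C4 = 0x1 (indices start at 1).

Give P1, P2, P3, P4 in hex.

P1 = 0x1, P2 = 0x1, P3 = 0xE, P4 = 0x1

CTR decryption: S_i = E(K, T_i) where T_i is the counter for block i; P_i = C_i ⊕ S_i.
P1: T = 0x9, S = E(K, T) = 0x5; 0x4 ⊕ 0x5 = 0x1.
P2: T = 0xA, S = E(K, T) = 0x6; 0x7 ⊕ 0x6 = 0x1.
P3: T = 0xB, S = E(K, T) = 0x7; 0x9 ⊕ 0x7 = 0xE.
P4: T = 0xC, S = E(K, T) = 0x0; 0x1 ⊕ 0x0 = 0x1.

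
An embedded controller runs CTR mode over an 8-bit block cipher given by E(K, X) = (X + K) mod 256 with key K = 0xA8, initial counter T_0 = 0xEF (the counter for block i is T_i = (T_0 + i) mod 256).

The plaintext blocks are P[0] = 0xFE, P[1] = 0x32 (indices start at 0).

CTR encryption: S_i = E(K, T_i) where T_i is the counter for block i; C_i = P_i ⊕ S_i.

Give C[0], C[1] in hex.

C[0]: T = 0xEF, S = E(K, T) = 0x97; 0xFE ⊕ 0x97 = 0x69.
C[1]: T = 0xF0, S = E(K, T) = 0x98; 0x32 ⊕ 0x98 = 0xAA.

C[0] = 0x69, C[1] = 0xAA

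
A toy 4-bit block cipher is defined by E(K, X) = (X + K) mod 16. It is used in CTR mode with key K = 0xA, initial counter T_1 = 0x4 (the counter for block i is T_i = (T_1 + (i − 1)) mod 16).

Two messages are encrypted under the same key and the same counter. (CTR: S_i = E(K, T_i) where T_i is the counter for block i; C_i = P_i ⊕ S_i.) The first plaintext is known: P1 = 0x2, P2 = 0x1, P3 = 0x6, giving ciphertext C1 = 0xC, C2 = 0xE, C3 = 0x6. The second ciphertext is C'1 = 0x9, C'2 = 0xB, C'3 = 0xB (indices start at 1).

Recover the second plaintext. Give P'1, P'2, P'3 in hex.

P'1 = 0x7, P'2 = 0x4, P'3 = 0xB

In CTR with a reused counter, both messages share the same keystream S_i, so C_i ⊕ C'_i = P_i ⊕ P'_i and thus P'_i = P_i ⊕ C_i ⊕ C'_i.
P'1: 0x2 ⊕ 0xC ⊕ 0x9 = 0x7.
P'2: 0x1 ⊕ 0xE ⊕ 0xB = 0x4.
P'3: 0x6 ⊕ 0x6 ⊕ 0xB = 0xB.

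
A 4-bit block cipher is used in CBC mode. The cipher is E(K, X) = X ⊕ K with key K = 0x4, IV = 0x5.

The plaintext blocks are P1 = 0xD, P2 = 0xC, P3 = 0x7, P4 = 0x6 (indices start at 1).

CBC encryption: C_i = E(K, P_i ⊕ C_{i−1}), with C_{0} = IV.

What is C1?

C1 = 0xC

C1: P1 ⊕ 0x5 = 0x8; E(K, 0x8) = 0xC.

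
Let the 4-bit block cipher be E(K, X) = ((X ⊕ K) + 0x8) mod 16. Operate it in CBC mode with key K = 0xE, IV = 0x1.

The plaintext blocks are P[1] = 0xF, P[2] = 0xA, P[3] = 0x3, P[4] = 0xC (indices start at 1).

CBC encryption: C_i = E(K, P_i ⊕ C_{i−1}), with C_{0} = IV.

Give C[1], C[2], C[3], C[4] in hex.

C[1]: P[1] ⊕ 0x1 = 0xE; E(K, 0xE) = 0x8.
C[2]: P[2] ⊕ 0x8 = 0x2; E(K, 0x2) = 0x4.
C[3]: P[3] ⊕ 0x4 = 0x7; E(K, 0x7) = 0x1.
C[4]: P[4] ⊕ 0x1 = 0xD; E(K, 0xD) = 0xB.

C[1] = 0x8, C[2] = 0x4, C[3] = 0x1, C[4] = 0xB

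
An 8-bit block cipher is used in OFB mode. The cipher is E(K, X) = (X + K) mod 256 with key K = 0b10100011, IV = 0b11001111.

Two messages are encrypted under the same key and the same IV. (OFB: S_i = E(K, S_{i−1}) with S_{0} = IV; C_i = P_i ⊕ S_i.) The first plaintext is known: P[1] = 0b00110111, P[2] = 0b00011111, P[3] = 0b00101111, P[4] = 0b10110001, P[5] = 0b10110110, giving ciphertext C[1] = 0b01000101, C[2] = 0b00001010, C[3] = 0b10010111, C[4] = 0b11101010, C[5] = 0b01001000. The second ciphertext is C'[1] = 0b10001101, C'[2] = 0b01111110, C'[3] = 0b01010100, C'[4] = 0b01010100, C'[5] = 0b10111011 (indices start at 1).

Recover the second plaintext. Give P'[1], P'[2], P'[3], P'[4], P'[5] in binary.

In OFB with a reused IV, both messages share the same keystream S_i, so C_i ⊕ C'_i = P_i ⊕ P'_i and thus P'_i = P_i ⊕ C_i ⊕ C'_i.
P'[1]: 0b00110111 ⊕ 0b01000101 ⊕ 0b10001101 = 0b11111111.
P'[2]: 0b00011111 ⊕ 0b00001010 ⊕ 0b01111110 = 0b01101011.
P'[3]: 0b00101111 ⊕ 0b10010111 ⊕ 0b01010100 = 0b11101100.
P'[4]: 0b10110001 ⊕ 0b11101010 ⊕ 0b01010100 = 0b00001111.
P'[5]: 0b10110110 ⊕ 0b01001000 ⊕ 0b10111011 = 0b01000101.

P'[1] = 0b11111111, P'[2] = 0b01101011, P'[3] = 0b11101100, P'[4] = 0b00001111, P'[5] = 0b01000101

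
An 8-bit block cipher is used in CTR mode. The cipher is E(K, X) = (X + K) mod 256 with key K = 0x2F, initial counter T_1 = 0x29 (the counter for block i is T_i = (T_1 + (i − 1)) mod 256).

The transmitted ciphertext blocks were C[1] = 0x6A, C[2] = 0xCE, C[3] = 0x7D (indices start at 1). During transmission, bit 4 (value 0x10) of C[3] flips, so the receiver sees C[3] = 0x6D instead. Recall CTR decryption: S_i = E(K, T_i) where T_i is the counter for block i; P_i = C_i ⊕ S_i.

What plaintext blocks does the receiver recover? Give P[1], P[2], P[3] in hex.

P[1] = 0x32, P[2] = 0x97, P[3] = 0x37

Only C[3] changed, to 0x6D. In CTR, a change in C_i flips the same bit in P_i only; the keystream is unaffected. Decrypting the received ciphertext:
P[1]: T = 0x29, S = E(K, T) = 0x58; 0x6A ⊕ 0x58 = 0x32.
P[2]: T = 0x2A, S = E(K, T) = 0x59; 0xCE ⊕ 0x59 = 0x97.
P[3]: T = 0x2B, S = E(K, T) = 0x5A; 0x6D ⊕ 0x5A = 0x37.
Blocks that differ from the original plaintext: P[3].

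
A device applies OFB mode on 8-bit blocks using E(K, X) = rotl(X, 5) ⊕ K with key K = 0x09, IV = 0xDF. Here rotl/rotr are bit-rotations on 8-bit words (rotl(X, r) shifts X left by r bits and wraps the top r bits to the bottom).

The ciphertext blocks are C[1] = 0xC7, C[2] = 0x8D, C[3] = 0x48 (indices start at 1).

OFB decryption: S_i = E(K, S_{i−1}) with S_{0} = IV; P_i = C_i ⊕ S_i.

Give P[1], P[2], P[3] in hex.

P[1]: S = E(K, 0xDF) = 0xF2; 0xC7 ⊕ 0xF2 = 0x35.
P[2]: S = E(K, 0xF2) = 0x57; 0x8D ⊕ 0x57 = 0xDA.
P[3]: S = E(K, 0x57) = 0xE3; 0x48 ⊕ 0xE3 = 0xAB.

P[1] = 0x35, P[2] = 0xDA, P[3] = 0xAB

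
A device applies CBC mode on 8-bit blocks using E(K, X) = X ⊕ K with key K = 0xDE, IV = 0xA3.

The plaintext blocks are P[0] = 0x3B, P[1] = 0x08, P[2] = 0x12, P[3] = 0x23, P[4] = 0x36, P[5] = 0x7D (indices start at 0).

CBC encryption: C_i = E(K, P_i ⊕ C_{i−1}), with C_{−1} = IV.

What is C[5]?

C[0]: P[0] ⊕ 0xA3 = 0x98; E(K, 0x98) = 0x46.
C[1]: P[1] ⊕ 0x46 = 0x4E; E(K, 0x4E) = 0x90.
C[2]: P[2] ⊕ 0x90 = 0x82; E(K, 0x82) = 0x5C.
C[3]: P[3] ⊕ 0x5C = 0x7F; E(K, 0x7F) = 0xA1.
C[4]: P[4] ⊕ 0xA1 = 0x97; E(K, 0x97) = 0x49.
C[5]: P[5] ⊕ 0x49 = 0x34; E(K, 0x34) = 0xEA.

C[5] = 0xEA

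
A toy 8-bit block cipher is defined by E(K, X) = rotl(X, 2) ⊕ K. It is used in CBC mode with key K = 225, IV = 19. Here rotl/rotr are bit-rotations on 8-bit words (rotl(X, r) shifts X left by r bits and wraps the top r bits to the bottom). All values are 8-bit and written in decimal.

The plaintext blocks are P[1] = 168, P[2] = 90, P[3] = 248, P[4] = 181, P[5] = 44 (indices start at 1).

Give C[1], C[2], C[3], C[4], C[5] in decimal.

CBC encryption: C_i = E(K, P_i ⊕ C_{i−1}), with C_{0} = IV.
C[1]: P[1] ⊕ 19 = 187; E(K, 187) = 15.
C[2]: P[2] ⊕ 15 = 85; E(K, 85) = 180.
C[3]: P[3] ⊕ 180 = 76; E(K, 76) = 208.
C[4]: P[4] ⊕ 208 = 101; E(K, 101) = 116.
C[5]: P[5] ⊕ 116 = 88; E(K, 88) = 128.

C[1] = 15, C[2] = 180, C[3] = 208, C[4] = 116, C[5] = 128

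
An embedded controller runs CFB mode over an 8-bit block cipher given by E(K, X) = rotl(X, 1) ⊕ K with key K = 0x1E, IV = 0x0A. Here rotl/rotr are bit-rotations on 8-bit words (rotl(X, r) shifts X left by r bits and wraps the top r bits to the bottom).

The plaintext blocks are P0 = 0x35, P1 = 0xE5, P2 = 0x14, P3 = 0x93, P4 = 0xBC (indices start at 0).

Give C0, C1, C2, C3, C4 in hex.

C0 = 0x3F, C1 = 0x85, C2 = 0x01, C3 = 0x8F, C4 = 0xBD

CFB encryption: C_i = P_i ⊕ E(K, C_{i−1}), with C_{−1} = IV.
C0: E(K, 0x0A) = 0x0A; 0x35 ⊕ 0x0A = 0x3F.
C1: E(K, 0x3F) = 0x60; 0xE5 ⊕ 0x60 = 0x85.
C2: E(K, 0x85) = 0x15; 0x14 ⊕ 0x15 = 0x01.
C3: E(K, 0x01) = 0x1C; 0x93 ⊕ 0x1C = 0x8F.
C4: E(K, 0x8F) = 0x01; 0xBC ⊕ 0x01 = 0xBD.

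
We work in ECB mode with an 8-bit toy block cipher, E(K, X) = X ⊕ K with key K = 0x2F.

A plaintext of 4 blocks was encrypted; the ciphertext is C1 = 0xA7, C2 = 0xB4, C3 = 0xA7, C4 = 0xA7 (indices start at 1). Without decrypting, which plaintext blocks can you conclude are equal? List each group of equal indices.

ECB encrypts each block independently with the same key, so equal ciphertext blocks imply equal plaintext blocks.
C1 = C3 = C4 = 0xA7, so P1 = P3 = P4.

P1 = P3 = P4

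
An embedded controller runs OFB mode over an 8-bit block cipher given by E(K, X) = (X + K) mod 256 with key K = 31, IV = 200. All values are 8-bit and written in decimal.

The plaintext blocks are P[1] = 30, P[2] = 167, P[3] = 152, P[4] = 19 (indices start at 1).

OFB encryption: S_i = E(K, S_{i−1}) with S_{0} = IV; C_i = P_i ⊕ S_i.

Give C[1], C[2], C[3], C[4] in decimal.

C[1]: S = E(K, 200) = 231; 30 ⊕ 231 = 249.
C[2]: S = E(K, 231) = 6; 167 ⊕ 6 = 161.
C[3]: S = E(K, 6) = 37; 152 ⊕ 37 = 189.
C[4]: S = E(K, 37) = 68; 19 ⊕ 68 = 87.

C[1] = 249, C[2] = 161, C[3] = 189, C[4] = 87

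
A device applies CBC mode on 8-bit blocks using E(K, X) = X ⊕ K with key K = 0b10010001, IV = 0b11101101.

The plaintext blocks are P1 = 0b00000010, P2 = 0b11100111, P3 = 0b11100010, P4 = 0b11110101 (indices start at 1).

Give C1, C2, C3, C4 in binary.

C1 = 0b01111110, C2 = 0b00001000, C3 = 0b01111011, C4 = 0b00011111

CBC encryption: C_i = E(K, P_i ⊕ C_{i−1}), with C_{0} = IV.
C1: P1 ⊕ 0b11101101 = 0b11101111; E(K, 0b11101111) = 0b01111110.
C2: P2 ⊕ 0b01111110 = 0b10011001; E(K, 0b10011001) = 0b00001000.
C3: P3 ⊕ 0b00001000 = 0b11101010; E(K, 0b11101010) = 0b01111011.
C4: P4 ⊕ 0b01111011 = 0b10001110; E(K, 0b10001110) = 0b00011111.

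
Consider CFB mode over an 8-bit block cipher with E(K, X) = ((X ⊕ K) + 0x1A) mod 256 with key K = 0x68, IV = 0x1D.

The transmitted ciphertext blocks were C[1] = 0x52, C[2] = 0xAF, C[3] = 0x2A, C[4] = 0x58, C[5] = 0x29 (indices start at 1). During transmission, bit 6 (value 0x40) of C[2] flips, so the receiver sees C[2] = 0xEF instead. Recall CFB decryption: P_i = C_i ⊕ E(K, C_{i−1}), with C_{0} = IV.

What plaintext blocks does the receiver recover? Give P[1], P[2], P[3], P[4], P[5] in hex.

Only C[2] changed, to 0xEF. In CFB, a change in C_i flips the same bit in P_i and garbles P_{i+1}. Decrypting the received ciphertext:
P[1]: E(K, 0x1D) = 0x8F; 0x52 ⊕ 0x8F = 0xDD.
P[2]: E(K, 0x52) = 0x54; 0xEF ⊕ 0x54 = 0xBB.
P[3]: E(K, 0xEF) = 0xA1; 0x2A ⊕ 0xA1 = 0x8B.
P[4]: E(K, 0x2A) = 0x5C; 0x58 ⊕ 0x5C = 0x04.
P[5]: E(K, 0x58) = 0x4A; 0x29 ⊕ 0x4A = 0x63.
Blocks that differ from the original plaintext: P[2], P[3].

P[1] = 0xDD, P[2] = 0xBB, P[3] = 0x8B, P[4] = 0x04, P[5] = 0x63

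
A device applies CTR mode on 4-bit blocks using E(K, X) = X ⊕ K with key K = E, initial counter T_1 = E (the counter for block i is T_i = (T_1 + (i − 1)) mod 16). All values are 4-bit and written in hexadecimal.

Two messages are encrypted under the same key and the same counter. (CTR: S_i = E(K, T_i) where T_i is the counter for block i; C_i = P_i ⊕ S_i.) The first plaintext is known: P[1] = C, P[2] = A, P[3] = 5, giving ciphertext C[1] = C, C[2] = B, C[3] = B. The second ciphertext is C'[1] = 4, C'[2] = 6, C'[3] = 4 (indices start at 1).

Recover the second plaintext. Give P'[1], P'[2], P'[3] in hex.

P'[1] = 4, P'[2] = 7, P'[3] = A

In CTR with a reused counter, both messages share the same keystream S_i, so C_i ⊕ C'_i = P_i ⊕ P'_i and thus P'_i = P_i ⊕ C_i ⊕ C'_i.
P'[1]: C ⊕ C ⊕ 4 = 4.
P'[2]: A ⊕ B ⊕ 6 = 7.
P'[3]: 5 ⊕ B ⊕ 4 = A.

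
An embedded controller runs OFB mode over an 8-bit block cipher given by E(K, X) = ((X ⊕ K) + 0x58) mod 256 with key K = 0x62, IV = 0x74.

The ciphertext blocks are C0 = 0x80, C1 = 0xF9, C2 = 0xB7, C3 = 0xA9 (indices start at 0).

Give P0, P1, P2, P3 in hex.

P0 = 0xEE, P1 = 0x9D, P2 = 0xE9, P3 = 0x3D

OFB decryption: S_i = E(K, S_{i−1}) with S_{−1} = IV; P_i = C_i ⊕ S_i.
P0: S = E(K, 0x74) = 0x6E; 0x80 ⊕ 0x6E = 0xEE.
P1: S = E(K, 0x6E) = 0x64; 0xF9 ⊕ 0x64 = 0x9D.
P2: S = E(K, 0x64) = 0x5E; 0xB7 ⊕ 0x5E = 0xE9.
P3: S = E(K, 0x5E) = 0x94; 0xA9 ⊕ 0x94 = 0x3D.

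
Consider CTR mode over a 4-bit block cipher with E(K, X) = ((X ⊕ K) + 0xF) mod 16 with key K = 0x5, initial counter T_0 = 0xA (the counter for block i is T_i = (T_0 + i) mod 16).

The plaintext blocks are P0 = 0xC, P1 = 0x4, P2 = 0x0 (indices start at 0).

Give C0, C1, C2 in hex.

CTR encryption: S_i = E(K, T_i) where T_i is the counter for block i; C_i = P_i ⊕ S_i.
C0: T = 0xA, S = E(K, T) = 0xE; 0xC ⊕ 0xE = 0x2.
C1: T = 0xB, S = E(K, T) = 0xD; 0x4 ⊕ 0xD = 0x9.
C2: T = 0xC, S = E(K, T) = 0x8; 0x0 ⊕ 0x8 = 0x8.

C0 = 0x2, C1 = 0x9, C2 = 0x8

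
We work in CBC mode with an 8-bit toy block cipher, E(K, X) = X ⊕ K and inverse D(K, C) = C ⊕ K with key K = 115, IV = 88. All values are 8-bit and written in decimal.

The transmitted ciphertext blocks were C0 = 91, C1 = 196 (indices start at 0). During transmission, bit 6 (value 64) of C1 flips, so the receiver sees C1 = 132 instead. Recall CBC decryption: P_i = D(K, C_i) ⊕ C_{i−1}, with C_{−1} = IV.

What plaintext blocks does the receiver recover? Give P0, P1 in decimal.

Only C1 changed, to 132. In CBC, a change in C_i garbles P_i and flips the same bit in P_{i+1}. Decrypting the received ciphertext:
P0: D(K, 91) = 40; 40 ⊕ 88 = 112.
P1: D(K, 132) = 247; 247 ⊕ 91 = 172.
Blocks that differ from the original plaintext: P1.

P0 = 112, P1 = 172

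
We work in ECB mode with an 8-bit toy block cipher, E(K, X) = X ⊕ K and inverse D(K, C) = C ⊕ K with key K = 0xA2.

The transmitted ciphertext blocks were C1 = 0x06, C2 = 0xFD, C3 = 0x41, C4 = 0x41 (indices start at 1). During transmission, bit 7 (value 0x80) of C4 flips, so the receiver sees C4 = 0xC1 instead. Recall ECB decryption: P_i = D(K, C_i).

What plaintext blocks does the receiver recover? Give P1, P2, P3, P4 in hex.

P1 = 0xA4, P2 = 0x5F, P3 = 0xE3, P4 = 0x63

Only C4 changed, to 0xC1. In ECB, a change in C_i affects only P_i. Decrypting the received ciphertext:
P1: D(K, 0x06) = 0xA4.
P2: D(K, 0xFD) = 0x5F.
P3: D(K, 0x41) = 0xE3.
P4: D(K, 0xC1) = 0x63.
Blocks that differ from the original plaintext: P4.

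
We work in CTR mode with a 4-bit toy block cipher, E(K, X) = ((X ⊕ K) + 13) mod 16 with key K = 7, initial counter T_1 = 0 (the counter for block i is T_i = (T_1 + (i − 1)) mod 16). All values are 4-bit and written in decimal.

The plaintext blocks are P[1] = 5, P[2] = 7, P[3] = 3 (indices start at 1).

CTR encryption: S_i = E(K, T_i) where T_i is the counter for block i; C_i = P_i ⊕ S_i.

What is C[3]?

C[3] = 1

C[1]: T = 0, S = E(K, T) = 4; 5 ⊕ 4 = 1.
C[2]: T = 1, S = E(K, T) = 3; 7 ⊕ 3 = 4.
C[3]: T = 2, S = E(K, T) = 2; 3 ⊕ 2 = 1.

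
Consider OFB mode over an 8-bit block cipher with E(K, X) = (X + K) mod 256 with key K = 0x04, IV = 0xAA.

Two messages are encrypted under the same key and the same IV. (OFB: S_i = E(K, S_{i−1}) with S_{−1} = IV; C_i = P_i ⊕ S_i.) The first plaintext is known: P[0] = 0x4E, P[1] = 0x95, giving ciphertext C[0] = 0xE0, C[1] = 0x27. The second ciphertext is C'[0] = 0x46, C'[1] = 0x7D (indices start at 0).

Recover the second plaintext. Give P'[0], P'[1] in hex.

P'[0] = 0xE8, P'[1] = 0xCF

In OFB with a reused IV, both messages share the same keystream S_i, so C_i ⊕ C'_i = P_i ⊕ P'_i and thus P'_i = P_i ⊕ C_i ⊕ C'_i.
P'[0]: 0x4E ⊕ 0xE0 ⊕ 0x46 = 0xE8.
P'[1]: 0x95 ⊕ 0x27 ⊕ 0x7D = 0xCF.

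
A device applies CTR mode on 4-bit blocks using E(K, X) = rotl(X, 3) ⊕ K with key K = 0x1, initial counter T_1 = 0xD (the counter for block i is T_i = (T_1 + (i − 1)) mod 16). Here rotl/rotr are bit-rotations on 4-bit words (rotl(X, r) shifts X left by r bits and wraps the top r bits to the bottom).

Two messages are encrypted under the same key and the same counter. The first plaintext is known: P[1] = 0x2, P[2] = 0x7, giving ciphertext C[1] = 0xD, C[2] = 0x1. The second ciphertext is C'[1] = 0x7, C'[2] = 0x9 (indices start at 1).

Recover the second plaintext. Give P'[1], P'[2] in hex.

In CTR with a reused counter, both messages share the same keystream S_i, so C_i ⊕ C'_i = P_i ⊕ P'_i and thus P'_i = P_i ⊕ C_i ⊕ C'_i.
P'[1]: 0x2 ⊕ 0xD ⊕ 0x7 = 0x8.
P'[2]: 0x7 ⊕ 0x1 ⊕ 0x9 = 0xF.

P'[1] = 0x8, P'[2] = 0xF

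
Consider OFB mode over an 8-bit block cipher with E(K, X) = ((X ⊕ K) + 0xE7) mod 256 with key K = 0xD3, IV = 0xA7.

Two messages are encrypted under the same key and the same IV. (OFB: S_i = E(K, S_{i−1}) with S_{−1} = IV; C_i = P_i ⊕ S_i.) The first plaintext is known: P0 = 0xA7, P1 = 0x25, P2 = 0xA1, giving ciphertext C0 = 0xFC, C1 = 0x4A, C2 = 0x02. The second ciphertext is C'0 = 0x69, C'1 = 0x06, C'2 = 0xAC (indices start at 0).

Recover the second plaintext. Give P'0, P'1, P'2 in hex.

In OFB with a reused IV, both messages share the same keystream S_i, so C_i ⊕ C'_i = P_i ⊕ P'_i and thus P'_i = P_i ⊕ C_i ⊕ C'_i.
P'0: 0xA7 ⊕ 0xFC ⊕ 0x69 = 0x32.
P'1: 0x25 ⊕ 0x4A ⊕ 0x06 = 0x69.
P'2: 0xA1 ⊕ 0x02 ⊕ 0xAC = 0x0F.

P'0 = 0x32, P'1 = 0x69, P'2 = 0x0F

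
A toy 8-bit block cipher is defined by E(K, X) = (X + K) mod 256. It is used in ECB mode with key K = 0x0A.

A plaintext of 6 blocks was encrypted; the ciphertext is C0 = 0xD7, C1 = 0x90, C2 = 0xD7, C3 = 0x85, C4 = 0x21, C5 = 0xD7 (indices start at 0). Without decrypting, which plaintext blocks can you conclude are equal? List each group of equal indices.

ECB encrypts each block independently with the same key, so equal ciphertext blocks imply equal plaintext blocks.
C0 = C2 = C5 = 0xD7, so P0 = P2 = P5.

P0 = P2 = P5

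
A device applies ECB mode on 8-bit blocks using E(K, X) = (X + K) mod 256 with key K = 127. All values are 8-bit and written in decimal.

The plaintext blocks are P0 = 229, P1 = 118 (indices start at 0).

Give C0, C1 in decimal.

ECB encryption: C_i = E(K, P_i).
C0: E(K, 229) = 100.
C1: E(K, 118) = 245.

C0 = 100, C1 = 245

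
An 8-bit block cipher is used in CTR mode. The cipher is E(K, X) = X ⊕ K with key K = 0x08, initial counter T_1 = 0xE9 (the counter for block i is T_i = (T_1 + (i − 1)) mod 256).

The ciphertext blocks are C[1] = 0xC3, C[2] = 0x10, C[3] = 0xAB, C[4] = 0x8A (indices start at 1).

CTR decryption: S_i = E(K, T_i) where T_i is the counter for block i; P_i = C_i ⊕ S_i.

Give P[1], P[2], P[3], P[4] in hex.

P[1]: T = 0xE9, S = E(K, T) = 0xE1; 0xC3 ⊕ 0xE1 = 0x22.
P[2]: T = 0xEA, S = E(K, T) = 0xE2; 0x10 ⊕ 0xE2 = 0xF2.
P[3]: T = 0xEB, S = E(K, T) = 0xE3; 0xAB ⊕ 0xE3 = 0x48.
P[4]: T = 0xEC, S = E(K, T) = 0xE4; 0x8A ⊕ 0xE4 = 0x6E.

P[1] = 0x22, P[2] = 0xF2, P[3] = 0x48, P[4] = 0x6E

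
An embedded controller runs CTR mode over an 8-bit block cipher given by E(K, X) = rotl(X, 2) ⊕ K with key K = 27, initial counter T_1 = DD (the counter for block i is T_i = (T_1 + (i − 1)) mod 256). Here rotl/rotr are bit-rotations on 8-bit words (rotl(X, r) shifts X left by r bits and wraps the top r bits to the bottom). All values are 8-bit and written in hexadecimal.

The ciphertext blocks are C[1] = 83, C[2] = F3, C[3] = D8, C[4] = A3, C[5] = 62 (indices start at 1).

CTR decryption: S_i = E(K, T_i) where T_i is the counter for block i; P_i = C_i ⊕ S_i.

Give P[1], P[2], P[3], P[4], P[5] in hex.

P[1] = D3, P[2] = AF, P[3] = 80, P[4] = 07, P[5] = C2

P[1]: T = DD, S = E(K, T) = 50; 83 ⊕ 50 = D3.
P[2]: T = DE, S = E(K, T) = 5C; F3 ⊕ 5C = AF.
P[3]: T = DF, S = E(K, T) = 58; D8 ⊕ 58 = 80.
P[4]: T = E0, S = E(K, T) = A4; A3 ⊕ A4 = 07.
P[5]: T = E1, S = E(K, T) = A0; 62 ⊕ A0 = C2.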